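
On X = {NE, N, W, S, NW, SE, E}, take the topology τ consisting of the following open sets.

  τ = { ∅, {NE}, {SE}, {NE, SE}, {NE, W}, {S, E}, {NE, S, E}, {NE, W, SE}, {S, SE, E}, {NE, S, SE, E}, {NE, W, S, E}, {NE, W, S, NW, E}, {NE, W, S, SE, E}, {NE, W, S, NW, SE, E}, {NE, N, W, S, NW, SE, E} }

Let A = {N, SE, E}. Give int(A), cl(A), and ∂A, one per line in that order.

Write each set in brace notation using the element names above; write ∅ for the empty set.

int(A) = {SE}
cl(A)  = {N, S, NW, SE, E}
∂A     = {N, S, NW, E}

open subsets of A: ∅, {SE}; so int(A) = {SE}
closure: X∖int(X∖A) = X∖{NE, W} = {N, S, NW, SE, E}
∂A = {N, S, NW, SE, E} minus {SE} = {N, S, NW, E}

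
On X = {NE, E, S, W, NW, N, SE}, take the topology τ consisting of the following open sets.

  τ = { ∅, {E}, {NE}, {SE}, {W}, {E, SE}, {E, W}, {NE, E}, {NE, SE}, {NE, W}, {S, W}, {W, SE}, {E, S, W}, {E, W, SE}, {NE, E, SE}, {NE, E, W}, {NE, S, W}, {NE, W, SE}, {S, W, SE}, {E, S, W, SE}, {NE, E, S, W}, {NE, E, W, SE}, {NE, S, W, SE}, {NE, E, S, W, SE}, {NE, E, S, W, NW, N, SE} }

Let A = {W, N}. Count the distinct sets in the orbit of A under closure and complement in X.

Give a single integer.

complement {NE, E, S, NW, SE}; its interior {NE, E, SE}; cl(A) = X∖{NE, E, SE} = {S, W, NW, N}
With k = closure, c = complement:
  1. A     = {W, N}
  2. kA    = {S, W, NW, N}
  3. cA    = {NE, E, S, NW, SE}
  4. ckA   = {NE, E, SE}
  5. kcA   = {NE, E, S, NW, N, SE}
  6. kckA  = {NE, E, NW, N, SE}
  7. ckcA  = {W}
  8. ckckA = {S, W}
k, c of each give nothing new

8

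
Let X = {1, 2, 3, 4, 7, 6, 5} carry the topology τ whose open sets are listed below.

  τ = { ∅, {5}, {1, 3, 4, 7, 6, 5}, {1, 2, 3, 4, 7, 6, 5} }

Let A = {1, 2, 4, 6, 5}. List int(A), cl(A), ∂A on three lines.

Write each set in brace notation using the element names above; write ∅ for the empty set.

int(A) = {5}
cl(A)  = {1, 2, 3, 4, 7, 6, 5}
∂A     = {1, 2, 3, 4, 7, 6}

interior: largest open inside A is {5} (from ∅, {5})
cl via duality: int({3, 7}) = ∅, so X∖∅ = {1, 2, 3, 4, 7, 6, 5}
cl∖int = {1, 2, 3, 4, 7, 6}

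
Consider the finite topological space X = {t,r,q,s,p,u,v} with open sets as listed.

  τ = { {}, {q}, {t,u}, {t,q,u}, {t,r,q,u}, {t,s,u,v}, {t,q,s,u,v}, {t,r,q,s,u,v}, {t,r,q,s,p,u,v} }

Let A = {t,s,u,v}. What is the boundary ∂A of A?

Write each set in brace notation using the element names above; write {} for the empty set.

{r,p}

open subsets of A: {}, {t,u}, {t,s,u,v}; so int(A) = {t,s,u,v}
closure: X∖int(X∖A) = X∖{q} = {t,r,s,p,u,v}
∂A = {t,r,s,p,u,v} minus {t,s,u,v} = {r,p}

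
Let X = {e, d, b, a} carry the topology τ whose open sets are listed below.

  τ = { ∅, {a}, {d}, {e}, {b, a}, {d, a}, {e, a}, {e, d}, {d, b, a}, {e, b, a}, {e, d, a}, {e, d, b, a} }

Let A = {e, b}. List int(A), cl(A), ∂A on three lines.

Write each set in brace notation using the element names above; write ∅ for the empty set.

opens ⊆ A: ∅, {e}; union → int = {e}
complement {d, a}; its interior {d, a}; cl(A) = X∖{d, a} = {e, b}
boundary = {e, b} ∖ {e} = {b}

int(A) = {e}
cl(A)  = {e, b}
∂A     = {b}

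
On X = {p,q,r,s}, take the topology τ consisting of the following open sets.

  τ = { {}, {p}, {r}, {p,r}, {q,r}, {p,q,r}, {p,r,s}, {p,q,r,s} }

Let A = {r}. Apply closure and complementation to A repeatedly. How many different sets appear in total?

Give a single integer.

X∖A={p,q,s}, int(X∖A)={p}, hence cl(A)={q,r,s}
Orbit (k=closure, c=complement):
  1. A     = {r}
  2. kA    = {q,r,s}
  3. cA    = {p,q,s}
  4. ckA   = {p}
  5. kckA  = {p,s}
  6. ckckA = {q,r}
(closed under both — stop)

6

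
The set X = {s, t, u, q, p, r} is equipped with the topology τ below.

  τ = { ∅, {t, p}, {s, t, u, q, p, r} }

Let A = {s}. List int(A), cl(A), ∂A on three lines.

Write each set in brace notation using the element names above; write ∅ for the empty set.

opens ⊆ A: ∅; union → int = ∅
complement {t, u, q, p, r}; its interior {t, p}; cl(A) = X∖{t, p} = {s, u, q, r}
boundary = {s, u, q, r} ∖ ∅ = {s, u, q, r}

int(A) = ∅
cl(A)  = {s, u, q, r}
∂A     = {s, u, q, r}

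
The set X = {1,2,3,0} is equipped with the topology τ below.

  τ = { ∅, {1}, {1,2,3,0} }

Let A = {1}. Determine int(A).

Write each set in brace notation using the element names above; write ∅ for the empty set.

{1}

open subsets of A: ∅, {1}; so int(A) = {1}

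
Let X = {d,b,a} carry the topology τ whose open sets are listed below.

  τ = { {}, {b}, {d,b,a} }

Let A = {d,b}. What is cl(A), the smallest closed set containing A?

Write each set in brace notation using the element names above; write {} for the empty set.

{d,b,a}

complement {a}; its interior {}; cl(A) = X∖{} = {d,b,a}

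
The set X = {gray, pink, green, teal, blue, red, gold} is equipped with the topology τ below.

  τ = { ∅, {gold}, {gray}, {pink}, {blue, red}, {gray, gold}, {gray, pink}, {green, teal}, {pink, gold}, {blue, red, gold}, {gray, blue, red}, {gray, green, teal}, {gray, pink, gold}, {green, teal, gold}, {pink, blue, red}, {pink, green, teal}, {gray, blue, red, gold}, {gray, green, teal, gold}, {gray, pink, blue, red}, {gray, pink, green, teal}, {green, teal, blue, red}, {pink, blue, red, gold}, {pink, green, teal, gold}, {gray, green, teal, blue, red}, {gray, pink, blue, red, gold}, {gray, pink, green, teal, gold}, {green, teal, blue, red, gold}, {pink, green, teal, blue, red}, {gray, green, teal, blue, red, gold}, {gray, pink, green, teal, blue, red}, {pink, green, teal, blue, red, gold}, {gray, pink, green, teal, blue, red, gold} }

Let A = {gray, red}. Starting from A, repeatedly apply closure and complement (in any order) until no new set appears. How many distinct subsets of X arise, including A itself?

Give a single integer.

6

cl via duality: int({pink, green, teal, blue, gold}) = {pink, green, teal, gold}, so X∖{pink, green, teal, gold} = {gray, blue, red}
Write k for closure, c for complement:
  1. A     = {gray, red}
  2. kA    = {gray, blue, red}
  3. cA    = {pink, green, teal, blue, gold}
  4. ckA   = {pink, green, teal, gold}
  5. kcA   = {pink, green, teal, blue, red, gold}
  6. ckcA  = {gray}
applying k or c yields no new set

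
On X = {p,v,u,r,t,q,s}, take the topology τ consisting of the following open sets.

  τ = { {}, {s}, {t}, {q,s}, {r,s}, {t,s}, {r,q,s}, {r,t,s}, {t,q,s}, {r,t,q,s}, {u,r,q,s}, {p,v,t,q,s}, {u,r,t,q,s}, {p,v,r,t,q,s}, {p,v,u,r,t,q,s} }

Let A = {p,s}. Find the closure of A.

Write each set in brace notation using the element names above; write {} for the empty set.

cl via duality: int({v,u,r,t,q}) = {t}, so X∖{t} = {p,v,u,r,q,s}

{p,v,u,r,q,s}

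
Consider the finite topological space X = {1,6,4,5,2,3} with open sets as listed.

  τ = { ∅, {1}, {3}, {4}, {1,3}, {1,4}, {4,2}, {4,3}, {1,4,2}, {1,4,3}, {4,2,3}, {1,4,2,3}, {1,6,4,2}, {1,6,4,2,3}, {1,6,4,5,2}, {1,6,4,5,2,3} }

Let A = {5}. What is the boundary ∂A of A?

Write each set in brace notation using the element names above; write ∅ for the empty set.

{5}

interior: largest open inside A is ∅ (from ∅)
cl via duality: int({1,6,4,2,3}) = {1,6,4,2,3}, so X∖{1,6,4,2,3} = {5}
cl∖int = {5}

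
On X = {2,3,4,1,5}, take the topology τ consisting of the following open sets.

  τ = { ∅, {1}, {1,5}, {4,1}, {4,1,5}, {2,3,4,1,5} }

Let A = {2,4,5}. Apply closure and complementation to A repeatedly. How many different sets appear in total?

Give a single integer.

6

closure: X∖int(X∖A) = X∖{1} = {2,3,4,5}
Let k=closure and c=complement:
  1. A     = {2,4,5}
  2. kA    = {2,3,4,5}
  3. cA    = {3,1}
  4. ckA   = {1}
  5. kcA   = {2,3,4,1,5}
  6. ckcA  = ∅
— saturated at 6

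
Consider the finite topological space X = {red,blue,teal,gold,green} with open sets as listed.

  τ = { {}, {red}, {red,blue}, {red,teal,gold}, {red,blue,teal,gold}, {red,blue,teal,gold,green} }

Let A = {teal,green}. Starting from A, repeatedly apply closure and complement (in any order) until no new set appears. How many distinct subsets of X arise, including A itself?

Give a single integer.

cl via duality: int({red,blue,gold}) = {red,blue}, so X∖{red,blue} = {teal,gold,green}
Write k for closure, c for complement:
  1. A     = {teal,green}
  2. kA    = {teal,gold,green}
  3. cA    = {red,blue,gold}
  4. ckA   = {red,blue}
  5. kcA   = {red,blue,teal,gold,green}
  6. ckcA  = {}
applying k or c yields no new set

6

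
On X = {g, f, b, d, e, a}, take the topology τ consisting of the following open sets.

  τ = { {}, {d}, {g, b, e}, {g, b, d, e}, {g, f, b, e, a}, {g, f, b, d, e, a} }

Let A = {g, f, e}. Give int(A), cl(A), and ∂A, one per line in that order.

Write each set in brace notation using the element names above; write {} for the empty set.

open subsets of A: {}; so int(A) = {}
closure: X∖int(X∖A) = X∖{d} = {g, f, b, e, a}
∂A = {g, f, b, e, a} minus {} = {g, f, b, e, a}

int(A) = {}
cl(A)  = {g, f, b, e, a}
∂A     = {g, f, b, e, a}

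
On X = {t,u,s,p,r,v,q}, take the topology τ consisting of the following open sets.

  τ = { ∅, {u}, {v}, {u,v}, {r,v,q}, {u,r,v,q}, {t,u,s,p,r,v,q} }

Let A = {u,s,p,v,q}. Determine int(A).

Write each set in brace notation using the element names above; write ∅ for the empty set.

interior: largest open inside A is {u,v} (from ∅, {u}, {v}, {u,v})

{u,v}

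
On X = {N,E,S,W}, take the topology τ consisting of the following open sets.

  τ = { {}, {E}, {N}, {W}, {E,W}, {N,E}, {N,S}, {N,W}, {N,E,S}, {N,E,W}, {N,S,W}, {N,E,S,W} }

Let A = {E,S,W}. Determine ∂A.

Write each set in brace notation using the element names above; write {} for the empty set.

open subsets of A: {}, {E}, {W}, {E,W}; so int(A) = {E,W}
closure: X∖int(X∖A) = X∖{N} = {E,S,W}
∂A = {E,S,W} minus {E,W} = {S}

{S}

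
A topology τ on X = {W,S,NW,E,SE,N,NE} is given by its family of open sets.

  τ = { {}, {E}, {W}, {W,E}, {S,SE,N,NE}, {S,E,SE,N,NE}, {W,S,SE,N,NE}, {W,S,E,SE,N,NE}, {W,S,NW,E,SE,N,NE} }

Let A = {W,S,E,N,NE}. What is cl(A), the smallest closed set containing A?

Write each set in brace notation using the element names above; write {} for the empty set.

closure: X∖int(X∖A) = X∖{} = {W,S,NW,E,SE,N,NE}

{W,S,NW,E,SE,N,NE}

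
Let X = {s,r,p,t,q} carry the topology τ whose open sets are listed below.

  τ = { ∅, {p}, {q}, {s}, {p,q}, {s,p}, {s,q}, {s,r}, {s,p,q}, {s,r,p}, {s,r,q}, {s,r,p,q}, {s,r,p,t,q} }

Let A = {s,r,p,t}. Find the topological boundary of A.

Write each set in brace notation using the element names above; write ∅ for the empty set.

{t}

U open, U⊆A: ∅, {s}, {p}, {s,p}, {s,r}, {s,r,p}. int(A) = ⋃ = {s,r,p}
X∖A={q}, int(X∖A)={q}, hence cl(A)={s,r,p,t}
∂A: remove int from cl → {t}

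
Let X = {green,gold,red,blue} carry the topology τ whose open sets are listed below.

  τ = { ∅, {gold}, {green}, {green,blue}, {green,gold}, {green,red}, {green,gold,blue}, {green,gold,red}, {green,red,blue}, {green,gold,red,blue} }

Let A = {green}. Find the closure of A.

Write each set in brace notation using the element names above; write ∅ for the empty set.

X∖A={gold,red,blue}, int(X∖A)={gold}, hence cl(A)={green,red,blue}

{green,red,blue}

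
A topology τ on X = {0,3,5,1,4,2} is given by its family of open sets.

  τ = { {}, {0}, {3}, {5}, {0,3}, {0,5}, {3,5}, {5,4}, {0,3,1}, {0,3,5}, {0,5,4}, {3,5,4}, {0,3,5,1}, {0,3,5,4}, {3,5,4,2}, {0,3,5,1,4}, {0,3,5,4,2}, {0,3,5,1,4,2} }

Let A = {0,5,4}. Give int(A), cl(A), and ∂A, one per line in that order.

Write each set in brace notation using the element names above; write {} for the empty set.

int(A) = {0,5,4}
cl(A)  = {0,5,1,4,2}
∂A     = {1,2}

opens ⊆ A: {}, {0}, {5}, {0,5}, {5,4}, {0,5,4}; union → int = {0,5,4}
complement {3,1,2}; its interior {3}; cl(A) = X∖{3} = {0,5,1,4,2}
boundary = {0,5,1,4,2} ∖ {0,5,4} = {1,2}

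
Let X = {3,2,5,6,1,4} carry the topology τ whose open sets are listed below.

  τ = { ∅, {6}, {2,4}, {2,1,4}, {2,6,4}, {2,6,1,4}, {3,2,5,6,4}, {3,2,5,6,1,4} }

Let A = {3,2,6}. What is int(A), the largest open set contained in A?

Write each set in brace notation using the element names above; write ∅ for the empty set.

U open, U⊆A: ∅, {6}. int(A) = ⋃ = {6}

{6}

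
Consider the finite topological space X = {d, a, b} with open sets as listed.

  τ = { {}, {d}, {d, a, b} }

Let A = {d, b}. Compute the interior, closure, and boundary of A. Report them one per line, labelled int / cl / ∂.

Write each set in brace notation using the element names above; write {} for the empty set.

int(A) = {d}
cl(A)  = {d, a, b}
∂A     = {a, b}

opens ⊆ A: {}, {d}; union → int = {d}
complement {a}; its interior {}; cl(A) = X∖{} = {d, a, b}
boundary = {d, a, b} ∖ {d} = {a, b}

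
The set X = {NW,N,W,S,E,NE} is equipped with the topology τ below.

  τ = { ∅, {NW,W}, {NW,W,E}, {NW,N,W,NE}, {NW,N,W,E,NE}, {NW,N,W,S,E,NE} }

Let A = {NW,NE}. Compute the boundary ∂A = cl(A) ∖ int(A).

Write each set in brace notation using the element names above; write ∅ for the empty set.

open subsets of A: ∅; so int(A) = ∅
closure: X∖int(X∖A) = X∖∅ = {NW,N,W,S,E,NE}
∂A = {NW,N,W,S,E,NE} minus ∅ = {NW,N,W,S,E,NE}

{NW,N,W,S,E,NE}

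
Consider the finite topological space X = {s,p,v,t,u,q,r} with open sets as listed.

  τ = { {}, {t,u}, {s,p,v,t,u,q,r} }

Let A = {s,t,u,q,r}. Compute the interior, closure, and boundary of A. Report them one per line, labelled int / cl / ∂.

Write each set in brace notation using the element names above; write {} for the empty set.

int(A) = {t,u}
cl(A)  = {s,p,v,t,u,q,r}
∂A     = {s,p,v,q,r}

opens ⊆ A: {}, {t,u}; union → int = {t,u}
complement {p,v}; its interior {}; cl(A) = X∖{} = {s,p,v,t,u,q,r}
boundary = {s,p,v,t,u,q,r} ∖ {t,u} = {s,p,v,q,r}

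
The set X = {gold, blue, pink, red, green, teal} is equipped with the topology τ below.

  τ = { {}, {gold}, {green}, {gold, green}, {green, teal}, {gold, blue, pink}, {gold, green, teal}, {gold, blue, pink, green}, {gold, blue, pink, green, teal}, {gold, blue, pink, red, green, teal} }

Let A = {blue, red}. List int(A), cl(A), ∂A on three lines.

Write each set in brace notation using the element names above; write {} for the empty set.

open subsets of A: {}; so int(A) = {}
closure: X∖int(X∖A) = X∖{gold, green, teal} = {blue, pink, red}
∂A = {blue, pink, red} minus {} = {blue, pink, red}

int(A) = {}
cl(A)  = {blue, pink, red}
∂A     = {blue, pink, red}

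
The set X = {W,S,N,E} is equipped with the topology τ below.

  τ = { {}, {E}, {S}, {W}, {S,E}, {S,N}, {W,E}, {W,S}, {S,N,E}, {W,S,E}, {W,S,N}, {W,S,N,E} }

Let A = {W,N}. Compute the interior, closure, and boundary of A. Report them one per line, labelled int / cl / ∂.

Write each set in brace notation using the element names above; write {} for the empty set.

U open, U⊆A: {}, {W}. int(A) = ⋃ = {W}
X∖A={S,E}, int(X∖A)={S,E}, hence cl(A)={W,N}
∂A: remove int from cl → {N}

int(A) = {W}
cl(A)  = {W,N}
∂A     = {N}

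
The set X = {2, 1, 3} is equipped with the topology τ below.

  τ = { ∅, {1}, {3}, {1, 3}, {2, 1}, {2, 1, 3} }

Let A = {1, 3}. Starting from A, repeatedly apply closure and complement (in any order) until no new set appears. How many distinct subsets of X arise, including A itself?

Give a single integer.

X∖A={2}, int(X∖A)=∅, hence cl(A)={2, 1, 3}
Orbit (k=closure, c=complement):
  1. A     = {1, 3}
  2. kA    = {2, 1, 3}
  3. cA    = {2}
  4. ckA   = ∅
(closed under both — stop)

4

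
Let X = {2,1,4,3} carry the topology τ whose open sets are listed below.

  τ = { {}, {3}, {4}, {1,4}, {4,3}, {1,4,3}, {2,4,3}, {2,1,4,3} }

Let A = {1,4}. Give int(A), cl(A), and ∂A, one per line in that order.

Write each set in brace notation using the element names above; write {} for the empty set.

int(A) = {1,4}
cl(A)  = {2,1,4}
∂A     = {2}

open subsets of A: {}, {4}, {1,4}; so int(A) = {1,4}
closure: X∖int(X∖A) = X∖{3} = {2,1,4}
∂A = {2,1,4} minus {1,4} = {2}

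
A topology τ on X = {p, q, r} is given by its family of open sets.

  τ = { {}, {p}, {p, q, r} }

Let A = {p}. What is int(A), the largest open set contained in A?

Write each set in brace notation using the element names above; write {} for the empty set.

{p}

opens ⊆ A: {}, {p}; union → int = {p}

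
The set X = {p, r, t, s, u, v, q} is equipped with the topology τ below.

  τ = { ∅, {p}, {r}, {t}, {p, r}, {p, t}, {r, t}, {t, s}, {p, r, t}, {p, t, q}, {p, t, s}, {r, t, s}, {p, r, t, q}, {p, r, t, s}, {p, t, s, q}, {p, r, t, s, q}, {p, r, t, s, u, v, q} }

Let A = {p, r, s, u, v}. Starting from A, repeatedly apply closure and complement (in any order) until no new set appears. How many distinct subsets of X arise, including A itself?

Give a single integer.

complement {t, q}; its interior {t}; cl(A) = X∖{t} = {p, r, s, u, v, q}
With k = closure, c = complement:
  1. A     = {p, r, s, u, v}
  2. kA    = {p, r, s, u, v, q}
  3. cA    = {t, q}
  4. ckA   = {t}
  5. kcA   = {t, s, u, v, q}
  6. ckcA  = {p, r}
  7. kckcA = {p, r, u, v, q}
  8. ckckcA = {t, s}
k, c of each give nothing new

8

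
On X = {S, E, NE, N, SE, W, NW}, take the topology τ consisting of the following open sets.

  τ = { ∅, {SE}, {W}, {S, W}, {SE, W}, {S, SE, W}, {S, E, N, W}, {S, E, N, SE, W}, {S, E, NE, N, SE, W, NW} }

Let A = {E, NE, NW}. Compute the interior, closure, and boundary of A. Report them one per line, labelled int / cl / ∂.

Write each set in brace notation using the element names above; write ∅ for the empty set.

open subsets of A: ∅; so int(A) = ∅
closure: X∖int(X∖A) = X∖{S, SE, W} = {E, NE, N, NW}
∂A = {E, NE, N, NW} minus ∅ = {E, NE, N, NW}

int(A) = ∅
cl(A)  = {E, NE, N, NW}
∂A     = {E, NE, N, NW}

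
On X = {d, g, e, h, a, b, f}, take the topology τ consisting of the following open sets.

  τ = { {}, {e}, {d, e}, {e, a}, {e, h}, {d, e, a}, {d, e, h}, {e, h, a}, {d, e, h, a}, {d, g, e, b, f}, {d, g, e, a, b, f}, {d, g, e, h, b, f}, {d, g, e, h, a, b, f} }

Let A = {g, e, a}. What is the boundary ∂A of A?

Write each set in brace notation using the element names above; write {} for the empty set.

opens ⊆ A: {}, {e}, {e, a}; union → int = {e, a}
complement {d, h, b, f}; its interior {}; cl(A) = X∖{} = {d, g, e, h, a, b, f}
boundary = {d, g, e, h, a, b, f} ∖ {e, a} = {d, g, h, b, f}

{d, g, h, b, f}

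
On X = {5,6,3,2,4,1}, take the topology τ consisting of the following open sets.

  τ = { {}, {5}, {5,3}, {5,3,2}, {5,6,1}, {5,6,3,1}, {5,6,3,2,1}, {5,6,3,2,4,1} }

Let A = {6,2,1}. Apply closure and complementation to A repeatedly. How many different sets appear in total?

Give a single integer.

6

X∖A={5,3,4}, int(X∖A)={5,3}, hence cl(A)={6,2,4,1}
Orbit (k=closure, c=complement):
  1. A     = {6,2,1}
  2. kA    = {6,2,4,1}
  3. cA    = {5,3,4}
  4. ckA   = {5,3}
  5. kcA   = {5,6,3,2,4,1}
  6. ckcA  = {}
(closed under both — stop)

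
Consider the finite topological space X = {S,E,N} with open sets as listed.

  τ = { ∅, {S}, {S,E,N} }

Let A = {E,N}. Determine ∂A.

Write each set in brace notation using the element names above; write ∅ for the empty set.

U open, U⊆A: ∅. int(A) = ⋃ = ∅
X∖A={S}, int(X∖A)={S}, hence cl(A)={E,N}
∂A: remove int from cl → {E,N}

{E,N}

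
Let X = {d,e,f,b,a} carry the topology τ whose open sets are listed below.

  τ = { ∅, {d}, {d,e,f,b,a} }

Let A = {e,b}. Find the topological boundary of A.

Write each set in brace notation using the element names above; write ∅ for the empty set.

U open, U⊆A: ∅. int(A) = ⋃ = ∅
X∖A={d,f,a}, int(X∖A)={d}, hence cl(A)={e,f,b,a}
∂A: remove int from cl → {e,f,b,a}

{e,f,b,a}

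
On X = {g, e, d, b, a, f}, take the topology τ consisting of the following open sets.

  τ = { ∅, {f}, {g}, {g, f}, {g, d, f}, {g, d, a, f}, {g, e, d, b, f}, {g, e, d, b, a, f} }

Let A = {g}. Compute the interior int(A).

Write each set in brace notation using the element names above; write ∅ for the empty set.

{g}

open subsets of A: ∅, {g}; so int(A) = {g}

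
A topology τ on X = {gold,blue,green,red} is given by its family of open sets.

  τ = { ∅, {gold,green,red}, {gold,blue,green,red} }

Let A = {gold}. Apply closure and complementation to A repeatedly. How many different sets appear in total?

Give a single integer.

closure: X∖int(X∖A) = X∖∅ = {gold,blue,green,red}
Let k=closure and c=complement:
  1. A     = {gold}
  2. kA    = {gold,blue,green,red}
  3. cA    = {blue,green,red}
  4. ckA   = ∅
— saturated at 4

4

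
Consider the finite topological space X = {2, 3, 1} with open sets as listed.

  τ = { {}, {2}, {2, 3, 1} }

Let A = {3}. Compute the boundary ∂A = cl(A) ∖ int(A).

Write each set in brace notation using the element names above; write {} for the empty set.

{3, 1}

interior: largest open inside A is {} (from {})
cl via duality: int({2, 1}) = {2}, so X∖{2} = {3, 1}
cl∖int = {3, 1}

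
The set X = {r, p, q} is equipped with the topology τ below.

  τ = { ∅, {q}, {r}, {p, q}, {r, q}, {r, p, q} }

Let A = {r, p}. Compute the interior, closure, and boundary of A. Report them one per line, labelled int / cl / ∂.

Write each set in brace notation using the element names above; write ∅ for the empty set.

int(A) = {r}
cl(A)  = {r, p}
∂A     = {p}

opens ⊆ A: ∅, {r}; union → int = {r}
complement {q}; its interior {q}; cl(A) = X∖{q} = {r, p}
boundary = {r, p} ∖ {r} = {p}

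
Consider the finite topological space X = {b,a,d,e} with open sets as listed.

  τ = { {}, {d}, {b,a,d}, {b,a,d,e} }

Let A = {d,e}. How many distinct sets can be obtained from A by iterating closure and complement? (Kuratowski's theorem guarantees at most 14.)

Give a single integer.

6

X∖A={b,a}, int(X∖A)={}, hence cl(A)={b,a,d,e}
Orbit (k=closure, c=complement):
  1. A     = {d,e}
  2. kA    = {b,a,d,e}
  3. cA    = {b,a}
  4. ckA   = {}
  5. kcA   = {b,a,e}
  6. ckcA  = {d}
(closed under both — stop)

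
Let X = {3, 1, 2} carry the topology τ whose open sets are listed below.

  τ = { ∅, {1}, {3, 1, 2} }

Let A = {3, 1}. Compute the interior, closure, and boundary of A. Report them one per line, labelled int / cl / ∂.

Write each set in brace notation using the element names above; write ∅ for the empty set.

interior: largest open inside A is {1} (from ∅, {1})
cl via duality: int({2}) = ∅, so X∖∅ = {3, 1, 2}
cl∖int = {3, 2}

int(A) = {1}
cl(A)  = {3, 1, 2}
∂A     = {3, 2}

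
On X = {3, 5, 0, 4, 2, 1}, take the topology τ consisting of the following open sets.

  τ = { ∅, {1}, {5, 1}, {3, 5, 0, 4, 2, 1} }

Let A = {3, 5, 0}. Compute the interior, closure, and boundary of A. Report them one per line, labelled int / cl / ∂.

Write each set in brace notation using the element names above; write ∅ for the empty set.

int(A) = ∅
cl(A)  = {3, 5, 0, 4, 2}
∂A     = {3, 5, 0, 4, 2}

U open, U⊆A: ∅. int(A) = ⋃ = ∅
X∖A={4, 2, 1}, int(X∖A)={1}, hence cl(A)={3, 5, 0, 4, 2}
∂A: remove int from cl → {3, 5, 0, 4, 2}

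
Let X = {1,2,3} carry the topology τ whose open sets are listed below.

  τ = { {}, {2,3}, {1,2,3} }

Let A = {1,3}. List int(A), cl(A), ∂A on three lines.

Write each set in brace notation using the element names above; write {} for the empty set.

int(A) = {}
cl(A)  = {1,2,3}
∂A     = {1,2,3}

interior: largest open inside A is {} (from {})
cl via duality: int({2}) = {}, so X∖{} = {1,2,3}
cl∖int = {1,2,3}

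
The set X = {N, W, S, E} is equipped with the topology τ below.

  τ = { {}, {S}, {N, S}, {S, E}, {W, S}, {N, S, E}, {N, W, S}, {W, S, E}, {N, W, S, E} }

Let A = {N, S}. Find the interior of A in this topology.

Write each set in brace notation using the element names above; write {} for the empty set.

open subsets of A: {}, {S}, {N, S}; so int(A) = {N, S}

{N, S}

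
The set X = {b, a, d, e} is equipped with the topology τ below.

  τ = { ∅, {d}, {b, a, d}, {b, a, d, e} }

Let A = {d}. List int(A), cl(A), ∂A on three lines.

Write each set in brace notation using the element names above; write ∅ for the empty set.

int(A) = {d}
cl(A)  = {b, a, d, e}
∂A     = {b, a, e}

interior: largest open inside A is {d} (from ∅, {d})
cl via duality: int({b, a, e}) = ∅, so X∖∅ = {b, a, d, e}
cl∖int = {b, a, e}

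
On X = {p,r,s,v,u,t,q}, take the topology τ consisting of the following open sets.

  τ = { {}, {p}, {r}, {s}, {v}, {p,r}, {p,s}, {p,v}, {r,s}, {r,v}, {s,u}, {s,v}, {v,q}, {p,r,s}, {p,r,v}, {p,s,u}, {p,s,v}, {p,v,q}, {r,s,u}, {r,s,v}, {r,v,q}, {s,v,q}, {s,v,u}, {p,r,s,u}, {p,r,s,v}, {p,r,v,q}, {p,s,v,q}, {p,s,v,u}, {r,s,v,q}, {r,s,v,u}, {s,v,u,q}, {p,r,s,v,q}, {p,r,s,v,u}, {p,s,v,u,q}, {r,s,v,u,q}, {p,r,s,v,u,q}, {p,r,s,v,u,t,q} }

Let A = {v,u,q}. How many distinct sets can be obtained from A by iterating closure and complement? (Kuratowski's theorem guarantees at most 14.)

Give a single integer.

8

cl via duality: int({p,r,s,t}) = {p,r,s}, so X∖{p,r,s} = {v,u,t,q}
Write k for closure, c for complement:
  1. A     = {v,u,q}
  2. kA    = {v,u,t,q}
  3. cA    = {p,r,s,t}
  4. ckA   = {p,r,s}
  5. kcA   = {p,r,s,u,t}
  6. ckcA  = {v,q}
  7. kckcA = {v,t,q}
  8. ckckcA = {p,r,s,u}
applying k or c yields no new set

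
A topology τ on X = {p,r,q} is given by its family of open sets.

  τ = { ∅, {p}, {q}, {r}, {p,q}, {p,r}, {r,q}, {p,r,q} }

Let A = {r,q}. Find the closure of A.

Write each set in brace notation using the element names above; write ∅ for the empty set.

{r,q}

complement {p}; its interior {p}; cl(A) = X∖{p} = {r,q}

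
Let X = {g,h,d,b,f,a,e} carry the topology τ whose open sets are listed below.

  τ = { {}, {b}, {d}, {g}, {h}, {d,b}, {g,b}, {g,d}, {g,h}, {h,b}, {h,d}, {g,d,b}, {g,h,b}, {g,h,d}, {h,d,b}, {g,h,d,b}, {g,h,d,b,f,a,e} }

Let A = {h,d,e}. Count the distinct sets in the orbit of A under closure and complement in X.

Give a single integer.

6

X∖A={g,b,f,a}, int(X∖A)={g,b}, hence cl(A)={h,d,f,a,e}
Orbit (k=closure, c=complement):
  1. A     = {h,d,e}
  2. kA    = {h,d,f,a,e}
  3. cA    = {g,b,f,a}
  4. ckA   = {g,b}
  5. kcA   = {g,b,f,a,e}
  6. ckcA  = {h,d}
(closed under both — stop)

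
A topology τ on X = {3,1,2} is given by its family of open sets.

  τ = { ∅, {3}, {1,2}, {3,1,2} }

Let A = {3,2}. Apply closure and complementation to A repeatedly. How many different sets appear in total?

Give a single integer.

6

closure: X∖int(X∖A) = X∖∅ = {3,1,2}
Let k=closure and c=complement:
  1. A     = {3,2}
  2. kA    = {3,1,2}
  3. cA    = {1}
  4. ckA   = ∅
  5. kcA   = {1,2}
  6. ckcA  = {3}
— saturated at 6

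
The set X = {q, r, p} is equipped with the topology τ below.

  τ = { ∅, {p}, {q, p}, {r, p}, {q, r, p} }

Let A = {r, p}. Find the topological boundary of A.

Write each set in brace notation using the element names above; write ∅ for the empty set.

interior: largest open inside A is {r, p} (from ∅, {p}, {r, p})
cl via duality: int({q}) = ∅, so X∖∅ = {q, r, p}
cl∖int = {q}

{q}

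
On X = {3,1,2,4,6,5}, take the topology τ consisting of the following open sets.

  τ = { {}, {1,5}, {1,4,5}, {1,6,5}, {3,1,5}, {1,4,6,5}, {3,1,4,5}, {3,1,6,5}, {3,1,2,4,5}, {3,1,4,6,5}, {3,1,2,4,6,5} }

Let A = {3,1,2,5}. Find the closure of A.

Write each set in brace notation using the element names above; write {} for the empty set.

{3,1,2,4,6,5}

cl via duality: int({4,6}) = {}, so X∖{} = {3,1,2,4,6,5}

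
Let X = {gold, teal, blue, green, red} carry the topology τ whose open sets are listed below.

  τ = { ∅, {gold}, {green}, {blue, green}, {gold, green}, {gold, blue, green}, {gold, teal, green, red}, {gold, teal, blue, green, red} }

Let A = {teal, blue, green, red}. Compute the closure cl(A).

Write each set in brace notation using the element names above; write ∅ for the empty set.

{teal, blue, green, red}

cl via duality: int({gold}) = {gold}, so X∖{gold} = {teal, blue, green, red}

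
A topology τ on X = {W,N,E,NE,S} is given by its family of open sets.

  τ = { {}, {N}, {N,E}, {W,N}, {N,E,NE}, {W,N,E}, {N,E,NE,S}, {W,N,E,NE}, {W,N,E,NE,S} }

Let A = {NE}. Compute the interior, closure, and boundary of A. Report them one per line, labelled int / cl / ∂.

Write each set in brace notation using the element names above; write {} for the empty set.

open subsets of A: {}; so int(A) = {}
closure: X∖int(X∖A) = X∖{W,N,E} = {NE,S}
∂A = {NE,S} minus {} = {NE,S}

int(A) = {}
cl(A)  = {NE,S}
∂A     = {NE,S}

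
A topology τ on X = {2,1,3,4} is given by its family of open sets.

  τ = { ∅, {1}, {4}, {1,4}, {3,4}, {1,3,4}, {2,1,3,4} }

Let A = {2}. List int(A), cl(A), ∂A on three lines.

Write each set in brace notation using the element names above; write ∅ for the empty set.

open subsets of A: ∅; so int(A) = ∅
closure: X∖int(X∖A) = X∖{1,3,4} = {2}
∂A = {2} minus ∅ = {2}

int(A) = ∅
cl(A)  = {2}
∂A     = {2}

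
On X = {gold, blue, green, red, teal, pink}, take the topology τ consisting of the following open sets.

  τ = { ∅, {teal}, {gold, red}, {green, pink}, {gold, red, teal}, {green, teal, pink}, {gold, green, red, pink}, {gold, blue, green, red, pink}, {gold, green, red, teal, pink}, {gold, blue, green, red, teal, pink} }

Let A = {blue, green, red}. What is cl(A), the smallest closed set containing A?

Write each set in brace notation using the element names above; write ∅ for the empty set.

complement {gold, teal, pink}; its interior {teal}; cl(A) = X∖{teal} = {gold, blue, green, red, pink}

{gold, blue, green, red, pink}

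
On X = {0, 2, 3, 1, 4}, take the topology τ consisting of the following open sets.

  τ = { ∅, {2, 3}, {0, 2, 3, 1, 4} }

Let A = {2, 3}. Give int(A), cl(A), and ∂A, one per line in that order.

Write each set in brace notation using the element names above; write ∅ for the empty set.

opens ⊆ A: ∅, {2, 3}; union → int = {2, 3}
complement {0, 1, 4}; its interior ∅; cl(A) = X∖∅ = {0, 2, 3, 1, 4}
boundary = {0, 2, 3, 1, 4} ∖ {2, 3} = {0, 1, 4}

int(A) = {2, 3}
cl(A)  = {0, 2, 3, 1, 4}
∂A     = {0, 1, 4}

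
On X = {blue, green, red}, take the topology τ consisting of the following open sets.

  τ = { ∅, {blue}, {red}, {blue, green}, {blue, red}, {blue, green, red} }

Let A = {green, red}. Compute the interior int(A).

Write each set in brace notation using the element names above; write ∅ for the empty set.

interior: largest open inside A is {red} (from ∅, {red})

{red}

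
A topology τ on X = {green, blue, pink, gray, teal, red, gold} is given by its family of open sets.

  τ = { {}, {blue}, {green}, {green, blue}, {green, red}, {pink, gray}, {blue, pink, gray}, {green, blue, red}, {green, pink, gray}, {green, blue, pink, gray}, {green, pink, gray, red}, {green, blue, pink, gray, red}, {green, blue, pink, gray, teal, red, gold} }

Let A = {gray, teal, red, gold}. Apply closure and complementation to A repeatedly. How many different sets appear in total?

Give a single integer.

10

closure: X∖int(X∖A) = X∖{green, blue} = {pink, gray, teal, red, gold}
Let k=closure and c=complement:
  1. A     = {gray, teal, red, gold}
  2. kA    = {pink, gray, teal, red, gold}
  3. cA    = {green, blue, pink}
  4. ckA   = {green, blue}
  5. kcA   = {green, blue, pink, gray, teal, red, gold}
  6. kckA  = {green, blue, teal, red, gold}
  7. ckcA  = {}
  8. ckckA = {pink, gray}
  9. kckckA = {pink, gray, teal, gold}
  10. ckckckA = {green, blue, red}
— saturated at 10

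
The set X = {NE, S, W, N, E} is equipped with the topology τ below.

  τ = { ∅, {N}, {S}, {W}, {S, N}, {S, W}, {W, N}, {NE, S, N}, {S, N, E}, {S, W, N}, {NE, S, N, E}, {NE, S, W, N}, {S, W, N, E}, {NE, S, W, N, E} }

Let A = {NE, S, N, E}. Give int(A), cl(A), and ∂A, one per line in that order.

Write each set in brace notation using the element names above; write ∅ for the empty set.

int(A) = {NE, S, N, E}
cl(A)  = {NE, S, N, E}
∂A     = ∅

open subsets of A: ∅, {S}, {N}, {S, N}, {S, N, E}, {NE, S, N}, {NE, S, N, E}; so int(A) = {NE, S, N, E}
closure: X∖int(X∖A) = X∖{W} = {NE, S, N, E}
∂A = {NE, S, N, E} minus {NE, S, N, E} = ∅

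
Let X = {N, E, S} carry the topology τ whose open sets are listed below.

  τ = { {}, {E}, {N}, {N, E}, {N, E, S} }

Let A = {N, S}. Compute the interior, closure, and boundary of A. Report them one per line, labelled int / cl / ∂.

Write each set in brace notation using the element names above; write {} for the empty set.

int(A) = {N}
cl(A)  = {N, S}
∂A     = {S}

opens ⊆ A: {}, {N}; union → int = {N}
complement {E}; its interior {E}; cl(A) = X∖{E} = {N, S}
boundary = {N, S} ∖ {N} = {S}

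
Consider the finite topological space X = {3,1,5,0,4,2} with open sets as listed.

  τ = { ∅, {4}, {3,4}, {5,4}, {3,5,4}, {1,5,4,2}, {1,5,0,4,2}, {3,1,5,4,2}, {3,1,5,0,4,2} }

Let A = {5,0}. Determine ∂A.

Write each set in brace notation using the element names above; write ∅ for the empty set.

{1,5,0,2}

U open, U⊆A: ∅. int(A) = ⋃ = ∅
X∖A={3,1,4,2}, int(X∖A)={3,4}, hence cl(A)={1,5,0,2}
∂A: remove int from cl → {1,5,0,2}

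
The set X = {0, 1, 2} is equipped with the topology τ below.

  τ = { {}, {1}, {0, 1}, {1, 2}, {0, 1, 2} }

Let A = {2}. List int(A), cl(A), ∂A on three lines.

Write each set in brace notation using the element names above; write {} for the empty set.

interior: largest open inside A is {} (from {})
cl via duality: int({0, 1}) = {0, 1}, so X∖{0, 1} = {2}
cl∖int = {2}

int(A) = {}
cl(A)  = {2}
∂A     = {2}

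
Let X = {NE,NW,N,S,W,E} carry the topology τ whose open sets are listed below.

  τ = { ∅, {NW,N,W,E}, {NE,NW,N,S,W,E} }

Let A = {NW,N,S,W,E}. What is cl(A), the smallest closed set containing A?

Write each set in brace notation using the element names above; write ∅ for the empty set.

{NE,NW,N,S,W,E}

cl via duality: int({NE}) = ∅, so X∖∅ = {NE,NW,N,S,W,E}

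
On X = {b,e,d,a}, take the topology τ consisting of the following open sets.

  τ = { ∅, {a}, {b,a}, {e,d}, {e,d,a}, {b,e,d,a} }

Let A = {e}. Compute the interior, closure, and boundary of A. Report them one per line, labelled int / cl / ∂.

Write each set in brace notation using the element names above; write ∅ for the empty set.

interior: largest open inside A is ∅ (from ∅)
cl via duality: int({b,d,a}) = {b,a}, so X∖{b,a} = {e,d}
cl∖int = {e,d}

int(A) = ∅
cl(A)  = {e,d}
∂A     = {e,d}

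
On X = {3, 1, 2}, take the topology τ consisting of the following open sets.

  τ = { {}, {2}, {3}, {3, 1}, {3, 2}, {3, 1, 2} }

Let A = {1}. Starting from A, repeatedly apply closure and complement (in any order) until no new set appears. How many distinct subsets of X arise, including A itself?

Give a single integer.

X∖A={3, 2}, int(X∖A)={3, 2}, hence cl(A)={1}
Orbit (k=closure, c=complement):
  1. A     = {1}
  2. cA    = {3, 2}
  3. kcA   = {3, 1, 2}
  4. ckcA  = {}
(closed under both — stop)

4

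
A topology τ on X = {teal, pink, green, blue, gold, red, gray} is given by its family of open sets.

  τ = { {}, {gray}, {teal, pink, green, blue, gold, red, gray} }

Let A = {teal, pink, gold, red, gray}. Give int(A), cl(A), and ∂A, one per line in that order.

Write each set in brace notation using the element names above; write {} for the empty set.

int(A) = {gray}
cl(A)  = {teal, pink, green, blue, gold, red, gray}
∂A     = {teal, pink, green, blue, gold, red}

U open, U⊆A: {}, {gray}. int(A) = ⋃ = {gray}
X∖A={green, blue}, int(X∖A)={}, hence cl(A)={teal, pink, green, blue, gold, red, gray}
∂A: remove int from cl → {teal, pink, green, blue, gold, red}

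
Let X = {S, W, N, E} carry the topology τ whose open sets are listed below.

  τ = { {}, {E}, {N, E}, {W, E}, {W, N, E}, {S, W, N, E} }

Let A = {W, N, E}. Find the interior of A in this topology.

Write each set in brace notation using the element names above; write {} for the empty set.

U open, U⊆A: {}, {E}, {N, E}, {W, E}, {W, N, E}. int(A) = ⋃ = {W, N, E}

{W, N, E}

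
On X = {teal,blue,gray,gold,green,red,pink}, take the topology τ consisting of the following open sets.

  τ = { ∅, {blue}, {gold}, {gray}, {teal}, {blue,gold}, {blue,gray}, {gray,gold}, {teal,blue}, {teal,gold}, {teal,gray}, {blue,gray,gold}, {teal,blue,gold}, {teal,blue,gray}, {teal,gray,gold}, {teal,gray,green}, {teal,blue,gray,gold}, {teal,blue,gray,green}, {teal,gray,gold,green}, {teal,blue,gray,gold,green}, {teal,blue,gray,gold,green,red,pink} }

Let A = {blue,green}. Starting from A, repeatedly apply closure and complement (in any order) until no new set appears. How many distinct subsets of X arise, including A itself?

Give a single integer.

cl via duality: int({teal,gray,gold,red,pink}) = {teal,gray,gold}, so X∖{teal,gray,gold} = {blue,green,red,pink}
Write k for closure, c for complement:
  1. A     = {blue,green}
  2. kA    = {blue,green,red,pink}
  3. cA    = {teal,gray,gold,red,pink}
  4. ckA   = {teal,gray,gold}
  5. kcA   = {teal,gray,gold,green,red,pink}
  6. ckcA  = {blue}
  7. kckcA = {blue,red,pink}
  8. ckckcA = {teal,gray,gold,green}
applying k or c yields no new set

8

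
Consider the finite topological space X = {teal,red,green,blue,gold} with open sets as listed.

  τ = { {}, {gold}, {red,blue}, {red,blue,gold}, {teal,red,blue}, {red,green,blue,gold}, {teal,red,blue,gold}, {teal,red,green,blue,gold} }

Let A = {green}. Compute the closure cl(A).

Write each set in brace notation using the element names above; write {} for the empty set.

{green}

X∖A={teal,red,blue,gold}, int(X∖A)={teal,red,blue,gold}, hence cl(A)={green}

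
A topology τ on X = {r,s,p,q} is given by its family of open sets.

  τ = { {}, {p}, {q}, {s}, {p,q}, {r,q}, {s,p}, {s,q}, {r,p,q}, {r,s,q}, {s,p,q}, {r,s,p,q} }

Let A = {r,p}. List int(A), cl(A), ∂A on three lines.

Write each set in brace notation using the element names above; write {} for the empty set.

U open, U⊆A: {}, {p}. int(A) = ⋃ = {p}
X∖A={s,q}, int(X∖A)={s,q}, hence cl(A)={r,p}
∂A: remove int from cl → {r}

int(A) = {p}
cl(A)  = {r,p}
∂A     = {r}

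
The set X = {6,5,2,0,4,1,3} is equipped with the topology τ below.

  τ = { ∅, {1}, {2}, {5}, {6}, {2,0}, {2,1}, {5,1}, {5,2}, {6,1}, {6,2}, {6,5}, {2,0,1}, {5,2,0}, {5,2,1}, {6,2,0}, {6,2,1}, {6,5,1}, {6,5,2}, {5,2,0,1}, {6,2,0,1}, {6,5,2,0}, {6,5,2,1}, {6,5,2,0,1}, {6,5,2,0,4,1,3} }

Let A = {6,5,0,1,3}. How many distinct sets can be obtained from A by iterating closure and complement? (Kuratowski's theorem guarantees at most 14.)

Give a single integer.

complement {2,4}; its interior {2}; cl(A) = X∖{2} = {6,5,0,4,1,3}
With k = closure, c = complement:
  1. A     = {6,5,0,1,3}
  2. kA    = {6,5,0,4,1,3}
  3. cA    = {2,4}
  4. ckA   = {2}
  5. kcA   = {2,0,4,3}
  6. ckcA  = {6,5,1}
  7. kckcA = {6,5,4,1,3}
  8. ckckcA = {2,0}
k, c of each give nothing new

8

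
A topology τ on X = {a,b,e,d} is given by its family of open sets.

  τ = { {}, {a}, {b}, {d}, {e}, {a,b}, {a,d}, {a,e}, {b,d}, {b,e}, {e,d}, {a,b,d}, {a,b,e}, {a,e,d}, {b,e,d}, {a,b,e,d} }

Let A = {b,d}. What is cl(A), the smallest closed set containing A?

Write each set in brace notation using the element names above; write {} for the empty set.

{b,d}

X∖A={a,e}, int(X∖A)={a,e}, hence cl(A)={b,d}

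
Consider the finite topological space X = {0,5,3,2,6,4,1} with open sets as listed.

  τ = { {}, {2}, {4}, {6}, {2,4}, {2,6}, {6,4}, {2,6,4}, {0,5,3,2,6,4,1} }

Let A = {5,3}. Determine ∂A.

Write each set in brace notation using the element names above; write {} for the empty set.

{0,5,3,1}

open subsets of A: {}; so int(A) = {}
closure: X∖int(X∖A) = X∖{2,6,4} = {0,5,3,1}
∂A = {0,5,3,1} minus {} = {0,5,3,1}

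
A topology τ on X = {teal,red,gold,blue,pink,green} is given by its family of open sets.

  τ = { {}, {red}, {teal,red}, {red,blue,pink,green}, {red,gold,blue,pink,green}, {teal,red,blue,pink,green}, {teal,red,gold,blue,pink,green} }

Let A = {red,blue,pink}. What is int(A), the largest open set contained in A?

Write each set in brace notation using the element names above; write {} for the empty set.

open subsets of A: {}, {red}; so int(A) = {red}

{red}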